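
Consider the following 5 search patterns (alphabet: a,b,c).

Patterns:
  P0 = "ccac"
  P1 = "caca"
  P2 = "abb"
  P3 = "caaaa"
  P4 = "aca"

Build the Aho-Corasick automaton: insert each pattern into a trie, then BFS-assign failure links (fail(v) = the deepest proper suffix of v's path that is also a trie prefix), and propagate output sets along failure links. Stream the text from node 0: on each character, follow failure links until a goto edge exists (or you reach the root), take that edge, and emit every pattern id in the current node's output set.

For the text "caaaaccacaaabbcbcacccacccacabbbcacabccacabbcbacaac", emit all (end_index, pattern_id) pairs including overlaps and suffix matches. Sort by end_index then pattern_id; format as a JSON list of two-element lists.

Build:
Trie nodes:
  n0 'ε': a→8 c→1
  n1 'c': a→5 c→2
  n2 'cc': a→3
  n3 'cca': c→4
  n4 'ccac': ·  ←P0
  n5 'ca': a→11 c→6
  n6 'cac': a→7
  n7 'caca': ·  ←P1
  n8 'a': b→9 c→14
  n9 'ab': b→10
  n10 'abb': ·  ←P2
  n11 'caa': a→12
  n12 'caaa': a→13
  n13 'caaaa': ·  ←P3
  n14 'ac': a→15
  n15 'aca': ·  ←P4

Failure links (BFS by depth):
  fail(1) 'c': from fail(0)=0 chase 'c': 0 ⇒ 0;  out=∅∪out(0)=∅
  fail(8) 'a': from fail(0)=0 chase 'a': 0 ⇒ 0;  out=∅∪out(0)=∅
  fail(2) 'cc': from fail(1)=0 chase 'c': 0 ⇒ 1;  out=∅∪out(1)=∅
  fail(5) 'ca': from fail(1)=0 chase 'a': 0 ⇒ 8;  out=∅∪out(8)=∅
  fail(9) 'ab': from fail(8)=0 chase 'b': 0 ⇒ 0;  out=∅∪out(0)=∅
  fail(14) 'ac': from fail(8)=0 chase 'c': 0 ⇒ 1;  out=∅∪out(1)=∅
  fail(3) 'cca': from fail(2)=1 chase 'a': 1 ⇒ 5;  out=∅∪out(5)=∅
  fail(6) 'cac': from fail(5)=8 chase 'c': 8 ⇒ 14;  out=∅∪out(14)=∅
  fail(10) 'abb': from fail(9)=0 chase 'b': 0 ⇒ 0;  out={2}∪out(0)={2}
  fail(11) 'caa': from fail(5)=8 chase 'a': 8→0 ⇒ 8;  out=∅∪out(8)=∅
  fail(15) 'aca': from fail(14)=1 chase 'a': 1 ⇒ 5;  out={4}∪out(5)={4}
  fail(4) 'ccac': from fail(3)=5 chase 'c': 5 ⇒ 6;  out={0}∪out(6)={0}
  fail(7) 'caca': from fail(6)=14 chase 'a': 14 ⇒ 15;  out={1}∪out(15)={1,4}
  fail(12) 'caaa': from fail(11)=8 chase 'a': 8→0 ⇒ 8;  out=∅∪out(8)=∅
  fail(13) 'caaaa': from fail(12)=8 chase 'a': 8→0 ⇒ 8;  out={3}∪out(8)={3}

Text stream:
pos 0 'c': at 1
pos 1 'a': at 5
pos 2 'a': at 11
pos 3 'a': at 12
pos 4 'a': at 13  ** P3@[0:4]
pos 5 'c': at 14 (via fail)
pos 6 'c': at 2 (via fail)
pos 7 'a': at 3
pos 8 'c': at 4  ** P0@[5:8]
pos 9 'a': at 7 (via fail)  ** P1@[6:9],P4@[7:9]
pos 10 'a': at 11 (via fail)
pos 11 'a': at 12
pos 12 'b': at 9 (via fail)
pos 13 'b': at 10  ** P2@[11:13]
pos 14 'c': at 1 (via fail)
pos 15 'b': at 0 (via fail)
pos 16 'c': at 1
pos 17 'a': at 5
pos 18 'c': at 6
pos 19 'c': at 2 (via fail)
pos 20 'c': at 2 (via fail)
pos 21 'a': at 3
pos 22 'c': at 4  ** P0@[19:22]
pos 23 'c': at 2 (via fail)
pos 24 'c': at 2 (via fail)
pos 25 'a': at 3
pos 26 'c': at 4  ** P0@[23:26]
pos 27 'a': at 7 (via fail)  ** P1@[24:27],P4@[25:27]
pos 28 'b': at 9 (via fail)
pos 29 'b': at 10  ** P2@[27:29]
pos 30 'b': at 0 (via fail)
pos 31 'c': at 1
pos 32 'a': at 5
pos 33 'c': at 6
pos 34 'a': at 7  ** P1@[31:34],P4@[32:34]
pos 35 'b': at 9 (via fail)
pos 36 'c': at 1 (via fail)
pos 37 'c': at 2
pos 38 'a': at 3
pos 39 'c': at 4  ** P0@[36:39]
pos 40 'a': at 7 (via fail)  ** P1@[37:40],P4@[38:40]
pos 41 'b': at 9 (via fail)
pos 42 'b': at 10  ** P2@[40:42]
pos 43 'c': at 1 (via fail)
pos 44 'b': at 0 (via fail)
pos 45 'a': at 8
pos 46 'c': at 14
pos 47 'a': at 15  ** P4@[45:47]
pos 48 'a': at 11 (via fail)
pos 49 'c': at 14 (via fail)

Matches: [[4,3],[8,0],[9,1],[9,4],[13,2],[22,0],[26,0],[27,1],[27,4],[29,2],[34,1],[34,4],[39,0],[40,1],[40,4],[42,2],[47,4]]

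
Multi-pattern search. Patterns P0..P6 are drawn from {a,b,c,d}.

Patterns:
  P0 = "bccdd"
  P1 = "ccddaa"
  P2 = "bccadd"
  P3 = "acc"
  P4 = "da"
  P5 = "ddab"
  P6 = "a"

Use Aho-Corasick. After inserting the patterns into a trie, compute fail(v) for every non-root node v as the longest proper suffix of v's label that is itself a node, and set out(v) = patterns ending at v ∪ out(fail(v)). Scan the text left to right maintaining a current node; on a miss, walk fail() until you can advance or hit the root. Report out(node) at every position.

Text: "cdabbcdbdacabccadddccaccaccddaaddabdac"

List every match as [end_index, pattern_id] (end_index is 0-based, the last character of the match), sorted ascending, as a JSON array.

Construct AC machine:
Trie (insert patterns):
  0='ε' goto a→15 b→1 c→6 d→18
  1='b' goto c→2
  2='bc' goto c→3
  3='bcc' goto a→12 d→4
  4='bccd' goto d→5
  5='bccdd' goto ·  ←P0
  6='c' goto c→7
  7='cc' goto d→8
  8='ccd' goto d→9
  9='ccdd' goto a→10
  10='ccdda' goto a→11
  11='ccddaa' goto ·  ←P1
  12='bcca' goto d→13
  13='bccad' goto d→14
  14='bccadd' goto ·  ←P2
  15='a' goto c→16  ←P6
  16='ac' goto c→17
  17='acc' goto ·  ←P3
  18='d' goto a→19 d→20
  19='da' goto ·  ←P4
  20='dd' goto a→21
  21='dda' goto b→22
  22='ddab' goto ·  ←P5

Failure links (BFS by depth):
  n1('b'): parent n0 fail=0; on 'b' 0 → fail=0;  out ∅∪∅=∅
  n6('c'): parent n0 fail=0; on 'c' 0 → fail=0;  out ∅∪∅=∅
  n15('a'): parent n0 fail=0; on 'a' 0 → fail=0;  out {6}∪∅={6}
  n18('d'): parent n0 fail=0; on 'd' 0 → fail=0;  out ∅∪∅=∅
  n2('bc'): parent n1 fail=0; on 'c' 0 → fail=6;  out ∅∪∅=∅
  n7('cc'): parent n6 fail=0; on 'c' 0 → fail=6;  out ∅∪∅=∅
  n16('ac'): parent n15 fail=0; on 'c' 0 → fail=6;  out ∅∪∅=∅
  n19('da'): parent n18 fail=0; on 'a' 0 → fail=15;  out {4}∪{6}={4,6}
  n20('dd'): parent n18 fail=0; on 'd' 0 → fail=18;  out ∅∪∅=∅
  n3('bcc'): parent n2 fail=6; on 'c' 6 → fail=7;  out ∅∪∅=∅
  n8('ccd'): parent n7 fail=6; on 'd' 6→0 → fail=18;  out ∅∪∅=∅
  n17('acc'): parent n16 fail=6; on 'c' 6 → fail=7;  out {3}∪∅={3}
  n21('dda'): parent n20 fail=18; on 'a' 18 → fail=19;  out ∅∪{4,6}={4,6}
  n4('bccd'): parent n3 fail=7; on 'd' 7 → fail=8;  out ∅∪∅=∅
  n9('ccdd'): parent n8 fail=18; on 'd' 18 → fail=20;  out ∅∪∅=∅
  n12('bcca'): parent n3 fail=7; on 'a' 7→6→0 → fail=15;  out ∅∪{6}={6}
  n22('ddab'): parent n21 fail=19; on 'b' 19→15→0 → fail=1;  out {5}∪∅={5}
  n5('bccdd'): parent n4 fail=8; on 'd' 8 → fail=9;  out {0}∪∅={0}
  n10('ccdda'): parent n9 fail=20; on 'a' 20 → fail=21;  out ∅∪{4,6}={4,6}
  n13('bccad'): parent n12 fail=15; on 'd' 15→0 → fail=18;  out ∅∪∅=∅
  n11('ccddaa'): parent n10 fail=21; on 'a' 21→19→15→0 → fail=15;  out {1}∪{6}={1,6}
  n14('bccadd'): parent n13 fail=18; on 'd' 18 → fail=20;  out {2}∪∅={2}

Text stream:
pos 0 'c': at 6
pos 1 'd': at 18 ·f
pos 2 'a': at 19  emit P4@[1:2],P6@[2:2]
pos 3 'b': at 1 ·f
pos 4 'b': at 1 ·f
pos 5 'c': at 2
pos 6 'd': at 18 ·f
pos 7 'b': at 1 ·f
pos 8 'd': at 18 ·f
pos 9 'a': at 19  emit P4@[8:9],P6@[9:9]
pos 10 'c': at 16 ·f
pos 11 'a': at 15 ·f  emit P6@[11:11]
pos 12 'b': at 1 ·f
pos 13 'c': at 2
pos 14 'c': at 3
pos 15 'a': at 12  emit P6@[15:15]
pos 16 'd': at 13
pos 17 'd': at 14  emit P2@[12:17]
pos 18 'd': at 20 ·f
pos 19 'c': at 6 ·f
pos 20 'c': at 7
pos 21 'a': at 15 ·f  emit P6@[21:21]
pos 22 'c': at 16
pos 23 'c': at 17  emit P3@[21:23]
pos 24 'a': at 15 ·f  emit P6@[24:24]
pos 25 'c': at 16
pos 26 'c': at 17  emit P3@[24:26]
pos 27 'd': at 8 ·f
pos 28 'd': at 9
pos 29 'a': at 10  emit P4@[28:29],P6@[29:29]
pos 30 'a': at 11  emit P1@[25:30],P6@[30:30]
pos 31 'd': at 18 ·f
pos 32 'd': at 20
pos 33 'a': at 21  emit P4@[32:33],P6@[33:33]
pos 34 'b': at 22  emit P5@[31:34]
pos 35 'd': at 18 ·f
pos 36 'a': at 19  emit P4@[35:36],P6@[36:36]
pos 37 'c': at 16 ·f

Matches: [[2,4],[2,6],[9,4],[9,6],[11,6],[15,6],[17,2],[21,6],[23,3],[24,6],[26,3],[29,4],[29,6],[30,1],[30,6],[33,4],[33,6],[34,5],[36,4],[36,6]]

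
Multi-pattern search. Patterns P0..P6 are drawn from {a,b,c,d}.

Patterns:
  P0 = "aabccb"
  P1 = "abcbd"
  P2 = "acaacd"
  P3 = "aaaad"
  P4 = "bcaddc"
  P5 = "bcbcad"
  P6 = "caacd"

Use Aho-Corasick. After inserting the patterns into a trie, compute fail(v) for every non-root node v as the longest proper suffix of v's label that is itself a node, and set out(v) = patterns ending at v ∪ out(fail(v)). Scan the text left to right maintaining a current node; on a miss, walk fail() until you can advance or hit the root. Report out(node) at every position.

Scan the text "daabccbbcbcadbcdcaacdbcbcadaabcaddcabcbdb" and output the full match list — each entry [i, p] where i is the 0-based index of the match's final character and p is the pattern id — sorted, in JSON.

Build automaton:
Trie nodes:
  0='ε' goto a→1 b→19 c→29
  1='a' goto a→2 b→7 c→11
  2='aa' goto a→16 b→3
  3='aab' goto c→4
  4='aabc' goto c→5
  5='aabcc' goto b→6
  6='aabccb' goto ·  [P0 ends]
  7='ab' goto c→8
  8='abc' goto b→9
  9='abcb' goto d→10
  10='abcbd' goto ·  [P1 ends]
  11='ac' goto a→12
  12='aca' goto a→13
  13='acaa' goto c→14
  14='acaac' goto d→15
  15='acaacd' goto ·  [P2 ends]
  16='aaa' goto a→17
  17='aaaa' goto d→18
  18='aaaad' goto ·  [P3 ends]
  19='b' goto c→20
  20='bc' goto a→21 b→25
  21='bca' goto d→22
  22='bcad' goto d→23
  23='bcadd' goto c→24
  24='bcaddc' goto ·  [P4 ends]
  25='bcb' goto c→26
  26='bcbc' goto a→27
  27='bcbca' goto d→28
  28='bcbcad' goto ·  [P5 ends]
  29='c' goto a→30
  30='ca' goto a→31
  31='caa' goto c→32
  32='caac' goto d→33
  33='caacd' goto ·  [P6 ends]

BFS fail/out derivation:
  fail(1) 'a': from fail(0)=0 chase 'a': 0 ⇒ 0;  out=∅∪out(0)=∅
  fail(19) 'b': from fail(0)=0 chase 'b': 0 ⇒ 0;  out=∅∪out(0)=∅
  fail(29) 'c': from fail(0)=0 chase 'c': 0 ⇒ 0;  out=∅∪out(0)=∅
  fail(2) 'aa': from fail(1)=0 chase 'a': 0 ⇒ 1;  out=∅∪out(1)=∅
  fail(7) 'ab': from fail(1)=0 chase 'b': 0 ⇒ 19;  out=∅∪out(19)=∅
  fail(11) 'ac': from fail(1)=0 chase 'c': 0 ⇒ 29;  out=∅∪out(29)=∅
  fail(20) 'bc': from fail(19)=0 chase 'c': 0 ⇒ 29;  out=∅∪out(29)=∅
  fail(30) 'ca': from fail(29)=0 chase 'a': 0 ⇒ 1;  out=∅∪out(1)=∅
  fail(3) 'aab': from fail(2)=1 chase 'b': 1 ⇒ 7;  out=∅∪out(7)=∅
  fail(8) 'abc': from fail(7)=19 chase 'c': 19 ⇒ 20;  out=∅∪out(20)=∅
  fail(12) 'aca': from fail(11)=29 chase 'a': 29 ⇒ 30;  out=∅∪out(30)=∅
  fail(16) 'aaa': from fail(2)=1 chase 'a': 1 ⇒ 2;  out=∅∪out(2)=∅
  fail(21) 'bca': from fail(20)=29 chase 'a': 29 ⇒ 30;  out=∅∪out(30)=∅
  fail(25) 'bcb': from fail(20)=29 chase 'b': 29→0 ⇒ 19;  out=∅∪out(19)=∅
  fail(31) 'caa': from fail(30)=1 chase 'a': 1 ⇒ 2;  out=∅∪out(2)=∅
  fail(4) 'aabc': from fail(3)=7 chase 'c': 7 ⇒ 8;  out=∅∪out(8)=∅
  fail(9) 'abcb': from fail(8)=20 chase 'b': 20 ⇒ 25;  out=∅∪out(25)=∅
  fail(13) 'acaa': from fail(12)=30 chase 'a': 30 ⇒ 31;  out=∅∪out(31)=∅
  fail(17) 'aaaa': from fail(16)=2 chase 'a': 2 ⇒ 16;  out=∅∪out(16)=∅
  fail(22) 'bcad': from fail(21)=30 chase 'd': 30→1→0 ⇒ 0;  out=∅∪out(0)=∅
  fail(26) 'bcbc': from fail(25)=19 chase 'c': 19 ⇒ 20;  out=∅∪out(20)=∅
  fail(32) 'caac': from fail(31)=2 chase 'c': 2→1 ⇒ 11;  out=∅∪out(11)=∅
  fail(5) 'aabcc': from fail(4)=8 chase 'c': 8→20→29→0 ⇒ 29;  out=∅∪out(29)=∅
  fail(10) 'abcbd': from fail(9)=25 chase 'd': 25→19→0 ⇒ 0;  out={1}∪out(0)={1}
  fail(14) 'acaac': from fail(13)=31 chase 'c': 31 ⇒ 32;  out=∅∪out(32)=∅
  fail(18) 'aaaad': from fail(17)=16 chase 'd': 16→2→1→0 ⇒ 0;  out={3}∪out(0)={3}
  fail(23) 'bcadd': from fail(22)=0 chase 'd': 0 ⇒ 0;  out=∅∪out(0)=∅
  fail(27) 'bcbca': from fail(26)=20 chase 'a': 20 ⇒ 21;  out=∅∪out(21)=∅
  fail(33) 'caacd': from fail(32)=11 chase 'd': 11→29→0 ⇒ 0;  out={6}∪out(0)={6}
  fail(6) 'aabccb': from fail(5)=29 chase 'b': 29→0 ⇒ 19;  out={0}∪out(19)={0}
  fail(15) 'acaacd': from fail(14)=32 chase 'd': 32 ⇒ 33;  out={2}∪out(33)={2,6}
  fail(24) 'bcaddc': from fail(23)=0 chase 'c': 0 ⇒ 29;  out={4}∪out(29)={4}
  fail(28) 'bcbcad': from fail(27)=21 chase 'd': 21 ⇒ 22;  out={5}∪out(22)={5}

Run:
pos 0 'd': at 0
pos 1 'a': at 1
pos 2 'a': at 2
pos 3 'b': at 3
pos 4 'c': at 4
pos 5 'c': at 5
pos 6 'b': at 6  → match P0@[1:6]
pos 7 'b': at 19 (via fail)
pos 8 'c': at 20
pos 9 'b': at 25
pos 10 'c': at 26
pos 11 'a': at 27
pos 12 'd': at 28  → match P5@[7:12]
pos 13 'b': at 19 (via fail)
pos 14 'c': at 20
pos 15 'd': at 0 (via fail)
pos 16 'c': at 29
pos 17 'a': at 30
pos 18 'a': at 31
pos 19 'c': at 32
pos 20 'd': at 33  → match P6@[16:20]
pos 21 'b': at 19 (via fail)
pos 22 'c': at 20
pos 23 'b': at 25
pos 24 'c': at 26
pos 25 'a': at 27
pos 26 'd': at 28  → match P5@[21:26]
pos 27 'a': at 1 (via fail)
pos 28 'a': at 2
pos 29 'b': at 3
pos 30 'c': at 4
pos 31 'a': at 21 (via fail)
pos 32 'd': at 22
pos 33 'd': at 23
pos 34 'c': at 24  → match P4@[29:34]
pos 35 'a': at 30 (via fail)
pos 36 'b': at 7 (via fail)
pos 37 'c': at 8
pos 38 'b': at 9
pos 39 'd': at 10  → match P1@[35:39]
pos 40 'b': at 19 (via fail)

Result: [[6,0],[12,5],[20,6],[26,5],[34,4],[39,1]]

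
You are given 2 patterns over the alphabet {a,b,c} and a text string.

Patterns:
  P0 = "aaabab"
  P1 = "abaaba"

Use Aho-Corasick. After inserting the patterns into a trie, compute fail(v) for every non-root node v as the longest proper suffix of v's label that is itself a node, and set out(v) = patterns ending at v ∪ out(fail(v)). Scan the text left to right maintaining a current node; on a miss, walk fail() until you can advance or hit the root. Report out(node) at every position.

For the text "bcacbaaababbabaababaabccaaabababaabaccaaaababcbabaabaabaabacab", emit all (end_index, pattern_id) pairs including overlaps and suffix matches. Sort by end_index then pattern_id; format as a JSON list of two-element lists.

Construct AC machine:
Trie nodes:
  n0 'ε': a→1
  n1 'a': a→2 b→7
  n2 'aa': a→3
  n3 'aaa': b→4
  n4 'aaab': a→5
  n5 'aaaba': b→6
  n6 'aaabab': ·  ←P0
  n7 'ab': a→8
  n8 'aba': a→9
  n9 'abaa': b→10
  n10 'abaab': a→11
  n11 'abaaba': ·  ←P1

Failure links (BFS by depth):
  fail(1) 'a': from fail(0)=0 chase 'a': 0 ⇒ 0;  out=∅∪out(0)=∅
  fail(2) 'aa': from fail(1)=0 chase 'a': 0 ⇒ 1;  out=∅∪out(1)=∅
  fail(7) 'ab': from fail(1)=0 chase 'b': 0 ⇒ 0;  out=∅∪out(0)=∅
  fail(3) 'aaa': from fail(2)=1 chase 'a': 1 ⇒ 2;  out=∅∪out(2)=∅
  fail(8) 'aba': from fail(7)=0 chase 'a': 0 ⇒ 1;  out=∅∪out(1)=∅
  fail(4) 'aaab': from fail(3)=2 chase 'b': 2→1 ⇒ 7;  out=∅∪out(7)=∅
  fail(9) 'abaa': from fail(8)=1 chase 'a': 1 ⇒ 2;  out=∅∪out(2)=∅
  fail(5) 'aaaba': from fail(4)=7 chase 'a': 7 ⇒ 8;  out=∅∪out(8)=∅
  fail(10) 'abaab': from fail(9)=2 chase 'b': 2→1 ⇒ 7;  out=∅∪out(7)=∅
  fail(6) 'aaabab': from fail(5)=8 chase 'b': 8→1 ⇒ 7;  out={0}∪out(7)={0}
  fail(11) 'abaaba': from fail(10)=7 chase 'a': 7 ⇒ 8;  out={1}∪out(8)={1}

Scan:
pos 0 'b': at 0
pos 1 'c': at 0
pos 2 'a': at 1
pos 3 'c': at 0 (fail-walked)
pos 4 'b': at 0
pos 5 'a': at 1
pos 6 'a': at 2
pos 7 'a': at 3
pos 8 'b': at 4
pos 9 'a': at 5
pos 10 'b': at 6  ** P0@[5:10]
pos 11 'b': at 0 (fail-walked)
pos 12 'a': at 1
pos 13 'b': at 7
pos 14 'a': at 8
pos 15 'a': at 9
pos 16 'b': at 10
pos 17 'a': at 11  ** P1@[12:17]
pos 18 'b': at 7 (fail-walked)
pos 19 'a': at 8
pos 20 'a': at 9
pos 21 'b': at 10
pos 22 'c': at 0 (fail-walked)
pos 23 'c': at 0
pos 24 'a': at 1
pos 25 'a': at 2
pos 26 'a': at 3
pos 27 'b': at 4
pos 28 'a': at 5
pos 29 'b': at 6  ** P0@[24:29]
pos 30 'a': at 8 (fail-walked)
pos 31 'b': at 7 (fail-walked)
pos 32 'a': at 8
pos 33 'a': at 9
pos 34 'b': at 10
pos 35 'a': at 11  ** P1@[30:35]
pos 36 'c': at 0 (fail-walked)
pos 37 'c': at 0
pos 38 'a': at 1
pos 39 'a': at 2
pos 40 'a': at 3
pos 41 'a': at 3 (fail-walked)
pos 42 'b': at 4
pos 43 'a': at 5
pos 44 'b': at 6  ** P0@[39:44]
pos 45 'c': at 0 (fail-walked)
pos 46 'b': at 0
pos 47 'a': at 1
pos 48 'b': at 7
pos 49 'a': at 8
pos 50 'a': at 9
pos 51 'b': at 10
pos 52 'a': at 11  ** P1@[47:52]
pos 53 'a': at 9 (fail-walked)
pos 54 'b': at 10
pos 55 'a': at 11  ** P1@[50:55]
pos 56 'a': at 9 (fail-walked)
pos 57 'b': at 10
pos 58 'a': at 11  ** P1@[53:58]
pos 59 'c': at 0 (fail-walked)
pos 60 'a': at 1
pos 61 'b': at 7

Result: [[10,0],[17,1],[29,0],[35,1],[44,0],[52,1],[55,1],[58,1]]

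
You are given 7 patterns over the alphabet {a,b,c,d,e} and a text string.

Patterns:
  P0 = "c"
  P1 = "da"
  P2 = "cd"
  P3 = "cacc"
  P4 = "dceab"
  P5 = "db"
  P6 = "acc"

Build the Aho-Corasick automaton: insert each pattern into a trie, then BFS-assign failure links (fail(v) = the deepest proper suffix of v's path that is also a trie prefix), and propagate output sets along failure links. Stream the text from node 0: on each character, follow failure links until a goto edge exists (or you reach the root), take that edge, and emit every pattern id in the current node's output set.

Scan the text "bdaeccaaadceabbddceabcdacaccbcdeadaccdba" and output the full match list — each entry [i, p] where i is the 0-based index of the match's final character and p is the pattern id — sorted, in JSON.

Build:
Trie nodes:
  0='ε' goto a→13 c→1 d→2
  1='c' goto a→5 d→4  [P0 ends]
  2='d' goto a→3 b→12 c→8
  3='da' goto ·  [P1 ends]
  4='cd' goto ·  [P2 ends]
  5='ca' goto c→6
  6='cac' goto c→7
  7='cacc' goto ·  [P3 ends]
  8='dc' goto e→9
  9='dce' goto a→10
  10='dcea' goto b→11
  11='dceab' goto ·  [P4 ends]
  12='db' goto ·  [P5 ends]
  13='a' goto c→14
  14='ac' goto c→15
  15='acc' goto ·  [P6 ends]

BFS fail/out derivation:
  fail(1) 'c': from fail(0)=0 chase 'c': 0 ⇒ 0;  out={0}∪out(0)={0}
  fail(2) 'd': from fail(0)=0 chase 'd': 0 ⇒ 0;  out=∅∪out(0)=∅
  fail(13) 'a': from fail(0)=0 chase 'a': 0 ⇒ 0;  out=∅∪out(0)=∅
  fail(3) 'da': from fail(2)=0 chase 'a': 0 ⇒ 13;  out={1}∪out(13)={1}
  fail(4) 'cd': from fail(1)=0 chase 'd': 0 ⇒ 2;  out={2}∪out(2)={2}
  fail(5) 'ca': from fail(1)=0 chase 'a': 0 ⇒ 13;  out=∅∪out(13)=∅
  fail(8) 'dc': from fail(2)=0 chase 'c': 0 ⇒ 1;  out=∅∪out(1)={0}
  fail(12) 'db': from fail(2)=0 chase 'b': 0 ⇒ 0;  out={5}∪out(0)={5}
  fail(14) 'ac': from fail(13)=0 chase 'c': 0 ⇒ 1;  out=∅∪out(1)={0}
  fail(6) 'cac': from fail(5)=13 chase 'c': 13 ⇒ 14;  out=∅∪out(14)={0}
  fail(9) 'dce': from fail(8)=1 chase 'e': 1→0 ⇒ 0;  out=∅∪out(0)=∅
  fail(15) 'acc': from fail(14)=1 chase 'c': 1→0 ⇒ 1;  out={6}∪out(1)={0,6}
  fail(7) 'cacc': from fail(6)=14 chase 'c': 14 ⇒ 15;  out={3}∪out(15)={0,3,6}
  fail(10) 'dcea': from fail(9)=0 chase 'a': 0 ⇒ 13;  out=∅∪out(13)=∅
  fail(11) 'dceab': from fail(10)=13 chase 'b': 13→0 ⇒ 0;  out={4}∪out(0)={4}

Scan:
pos 0 'b': at 0
pos 1 'd': at 2
pos 2 'a': at 3  emit P1@[1:2]
pos 3 'e': at 0 (fail-walked)
pos 4 'c': at 1  emit P0@[4:4]
pos 5 'c': at 1 (fail-walked)  emit P0@[5:5]
pos 6 'a': at 5
pos 7 'a': at 13 (fail-walked)
pos 8 'a': at 13 (fail-walked)
pos 9 'd': at 2 (fail-walked)
pos 10 'c': at 8  emit P0@[10:10]
pos 11 'e': at 9
pos 12 'a': at 10
pos 13 'b': at 11  emit P4@[9:13]
pos 14 'b': at 0 (fail-walked)
pos 15 'd': at 2
pos 16 'd': at 2 (fail-walked)
pos 17 'c': at 8  emit P0@[17:17]
pos 18 'e': at 9
pos 19 'a': at 10
pos 20 'b': at 11  emit P4@[16:20]
pos 21 'c': at 1 (fail-walked)  emit P0@[21:21]
pos 22 'd': at 4  emit P2@[21:22]
pos 23 'a': at 3 (fail-walked)  emit P1@[22:23]
pos 24 'c': at 14 (fail-walked)  emit P0@[24:24]
pos 25 'a': at 5 (fail-walked)
pos 26 'c': at 6  emit P0@[26:26]
pos 27 'c': at 7  emit P0@[27:27],P3@[24:27],P6@[25:27]
pos 28 'b': at 0 (fail-walked)
pos 29 'c': at 1  emit P0@[29:29]
pos 30 'd': at 4  emit P2@[29:30]
pos 31 'e': at 0 (fail-walked)
pos 32 'a': at 13
pos 33 'd': at 2 (fail-walked)
pos 34 'a': at 3  emit P1@[33:34]
pos 35 'c': at 14 (fail-walked)  emit P0@[35:35]
pos 36 'c': at 15  emit P0@[36:36],P6@[34:36]
pos 37 'd': at 4 (fail-walked)  emit P2@[36:37]
pos 38 'b': at 12 (fail-walked)  emit P5@[37:38]
pos 39 'a': at 13 (fail-walked)

Result: [[2,1],[4,0],[5,0],[10,0],[13,4],[17,0],[20,4],[21,0],[22,2],[23,1],[24,0],[26,0],[27,0],[27,3],[27,6],[29,0],[30,2],[34,1],[35,0],[36,0],[36,6],[37,2],[38,5]]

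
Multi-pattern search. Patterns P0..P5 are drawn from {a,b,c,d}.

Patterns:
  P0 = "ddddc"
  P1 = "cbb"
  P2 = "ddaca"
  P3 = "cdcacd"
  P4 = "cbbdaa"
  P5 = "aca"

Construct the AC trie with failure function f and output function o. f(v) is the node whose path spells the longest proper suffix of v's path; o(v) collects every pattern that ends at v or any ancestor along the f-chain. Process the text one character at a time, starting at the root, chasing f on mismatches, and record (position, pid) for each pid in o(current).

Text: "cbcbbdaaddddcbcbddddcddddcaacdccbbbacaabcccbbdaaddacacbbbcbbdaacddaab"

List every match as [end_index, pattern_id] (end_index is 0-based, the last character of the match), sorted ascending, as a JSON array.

Build:
Trie nodes:
  n0 'ε': a→20 c→6 d→1
  n1 'd': d→2
  n2 'dd': a→9 d→3
  n3 'ddd': d→4
  n4 'dddd': c→5
  n5 'ddddc': ·  [P0 ends]
  n6 'c': b→7 d→12
  n7 'cb': b→8
  n8 'cbb': d→17  [P1 ends]
  n9 'dda': c→10
  n10 'ddac': a→11
  n11 'ddaca': ·  [P2 ends]
  n12 'cd': c→13
  n13 'cdc': a→14
  n14 'cdca': c→15
  n15 'cdcac': d→16
  n16 'cdcacd': ·  [P3 ends]
  n17 'cbbd': a→18
  n18 'cbbda': a→19
  n19 'cbbdaa': ·  [P4 ends]
  n20 'a': c→21
  n21 'ac': a→22
  n22 'aca': ·  [P5 ends]

Failure links (BFS by depth):
  n1('d'): parent n0 fail=0; on 'd' 0 → fail=0;  out ∅∪∅=∅
  n6('c'): parent n0 fail=0; on 'c' 0 → fail=0;  out ∅∪∅=∅
  n20('a'): parent n0 fail=0; on 'a' 0 → fail=0;  out ∅∪∅=∅
  n2('dd'): parent n1 fail=0; on 'd' 0 → fail=1;  out ∅∪∅=∅
  n7('cb'): parent n6 fail=0; on 'b' 0 → fail=0;  out ∅∪∅=∅
  n12('cd'): parent n6 fail=0; on 'd' 0 → fail=1;  out ∅∪∅=∅
  n21('ac'): parent n20 fail=0; on 'c' 0 → fail=6;  out ∅∪∅=∅
  n3('ddd'): parent n2 fail=1; on 'd' 1 → fail=2;  out ∅∪∅=∅
  n8('cbb'): parent n7 fail=0; on 'b' 0 → fail=0;  out {1}∪∅={1}
  n9('dda'): parent n2 fail=1; on 'a' 1→0 → fail=20;  out ∅∪∅=∅
  n13('cdc'): parent n12 fail=1; on 'c' 1→0 → fail=6;  out ∅∪∅=∅
  n22('aca'): parent n21 fail=6; on 'a' 6→0 → fail=20;  out {5}∪∅={5}
  n4('dddd'): parent n3 fail=2; on 'd' 2 → fail=3;  out ∅∪∅=∅
  n10('ddac'): parent n9 fail=20; on 'c' 20 → fail=21;  out ∅∪∅=∅
  n14('cdca'): parent n13 fail=6; on 'a' 6→0 → fail=20;  out ∅∪∅=∅
  n17('cbbd'): parent n8 fail=0; on 'd' 0 → fail=1;  out ∅∪∅=∅
  n5('ddddc'): parent n4 fail=3; on 'c' 3→2→1→0 → fail=6;  out {0}∪∅={0}
  n11('ddaca'): parent n10 fail=21; on 'a' 21 → fail=22;  out {2}∪{5}={2,5}
  n15('cdcac'): parent n14 fail=20; on 'c' 20 → fail=21;  out ∅∪∅=∅
  n18('cbbda'): parent n17 fail=1; on 'a' 1→0 → fail=20;  out ∅∪∅=∅
  n16('cdcacd'): parent n15 fail=21; on 'd' 21→6 → fail=12;  out {3}∪∅={3}
  n19('cbbdaa'): parent n18 fail=20; on 'a' 20→0 → fail=20;  out {4}∪∅={4}

Text stream:
pos 0 'c': at 6
pos 1 'b': at 7
pos 2 'c': at 6 ·f
pos 3 'b': at 7
pos 4 'b': at 8  emit P1@[2:4]
pos 5 'd': at 17
pos 6 'a': at 18
pos 7 'a': at 19  emit P4@[2:7]
pos 8 'd': at 1 ·f
pos 9 'd': at 2
pos 10 'd': at 3
pos 11 'd': at 4
pos 12 'c': at 5  emit P0@[8:12]
pos 13 'b': at 7 ·f
pos 14 'c': at 6 ·f
pos 15 'b': at 7
pos 16 'd': at 1 ·f
pos 17 'd': at 2
pos 18 'd': at 3
pos 19 'd': at 4
pos 20 'c': at 5  emit P0@[16:20]
pos 21 'd': at 12 ·f
pos 22 'd': at 2 ·f
pos 23 'd': at 3
pos 24 'd': at 4
pos 25 'c': at 5  emit P0@[21:25]
pos 26 'a': at 20 ·f
pos 27 'a': at 20 ·f
pos 28 'c': at 21
pos 29 'd': at 12 ·f
pos 30 'c': at 13
pos 31 'c': at 6 ·f
pos 32 'b': at 7
pos 33 'b': at 8  emit P1@[31:33]
pos 34 'b': at 0 ·f
pos 35 'a': at 20
pos 36 'c': at 21
pos 37 'a': at 22  emit P5@[35:37]
pos 38 'a': at 20 ·f
pos 39 'b': at 0 ·f
pos 40 'c': at 6
pos 41 'c': at 6 ·f
pos 42 'c': at 6 ·f
pos 43 'b': at 7
pos 44 'b': at 8  emit P1@[42:44]
pos 45 'd': at 17
pos 46 'a': at 18
pos 47 'a': at 19  emit P4@[42:47]
pos 48 'd': at 1 ·f
pos 49 'd': at 2
pos 50 'a': at 9
pos 51 'c': at 10
pos 52 'a': at 11  emit P2@[48:52],P5@[50:52]
pos 53 'c': at 21 ·f
pos 54 'b': at 7 ·f
pos 55 'b': at 8  emit P1@[53:55]
pos 56 'b': at 0 ·f
pos 57 'c': at 6
pos 58 'b': at 7
pos 59 'b': at 8  emit P1@[57:59]
pos 60 'd': at 17
pos 61 'a': at 18
pos 62 'a': at 19  emit P4@[57:62]
pos 63 'c': at 21 ·f
pos 64 'd': at 12 ·f
pos 65 'd': at 2 ·f
pos 66 'a': at 9
pos 67 'a': at 20 ·f
pos 68 'b': at 0 ·f

All matches (sorted): [[4,1],[7,4],[12,0],[20,0],[25,0],[33,1],[37,5],[44,1],[47,4],[52,2],[52,5],[55,1],[59,1],[62,4]]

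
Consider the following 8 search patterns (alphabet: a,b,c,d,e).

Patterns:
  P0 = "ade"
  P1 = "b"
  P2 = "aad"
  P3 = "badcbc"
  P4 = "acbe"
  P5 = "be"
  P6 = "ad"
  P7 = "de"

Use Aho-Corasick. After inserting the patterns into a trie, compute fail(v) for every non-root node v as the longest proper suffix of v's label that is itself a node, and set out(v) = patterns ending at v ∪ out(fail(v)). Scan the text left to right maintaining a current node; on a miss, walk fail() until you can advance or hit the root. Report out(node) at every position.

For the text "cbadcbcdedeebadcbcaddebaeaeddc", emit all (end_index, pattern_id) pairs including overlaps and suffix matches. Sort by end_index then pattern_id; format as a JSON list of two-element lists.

Build:
Trie nodes:
  n0 'ε': a→1 b→4 d→16
  n1 'a': a→5 c→12 d→2
  n2 'ad': e→3  [P6 ends]
  n3 'ade': ·  [P0 ends]
  n4 'b': a→7 e→15  [P1 ends]
  n5 'aa': d→6
  n6 'aad': ·  [P2 ends]
  n7 'ba': d→8
  n8 'bad': c→9
  n9 'badc': b→10
  n10 'badcb': c→11
  n11 'badcbc': ·  [P3 ends]
  n12 'ac': b→13
  n13 'acb': e→14
  n14 'acbe': ·  [P4 ends]
  n15 'be': ·  [P5 ends]
  n16 'd': e→17
  n17 'de': ·  [P7 ends]

BFS fail/out derivation:
  n1('a'): parent n0 fail=0; on 'a' 0 → fail=0;  out ∅∪∅=∅
  n4('b'): parent n0 fail=0; on 'b' 0 → fail=0;  out {1}∪∅={1}
  n16('d'): parent n0 fail=0; on 'd' 0 → fail=0;  out ∅∪∅=∅
  n2('ad'): parent n1 fail=0; on 'd' 0 → fail=16;  out {6}∪∅={6}
  n5('aa'): parent n1 fail=0; on 'a' 0 → fail=1;  out ∅∪∅=∅
  n7('ba'): parent n4 fail=0; on 'a' 0 → fail=1;  out ∅∪∅=∅
  n12('ac'): parent n1 fail=0; on 'c' 0 → fail=0;  out ∅∪∅=∅
  n15('be'): parent n4 fail=0; on 'e' 0 → fail=0;  out {5}∪∅={5}
  n17('de'): parent n16 fail=0; on 'e' 0 → fail=0;  out {7}∪∅={7}
  n3('ade'): parent n2 fail=16; on 'e' 16 → fail=17;  out {0}∪{7}={0,7}
  n6('aad'): parent n5 fail=1; on 'd' 1 → fail=2;  out {2}∪{6}={2,6}
  n8('bad'): parent n7 fail=1; on 'd' 1 → fail=2;  out ∅∪{6}={6}
  n13('acb'): parent n12 fail=0; on 'b' 0 → fail=4;  out ∅∪{1}={1}
  n9('badc'): parent n8 fail=2; on 'c' 2→16→0 → fail=0;  out ∅∪∅=∅
  n14('acbe'): parent n13 fail=4; on 'e' 4 → fail=15;  out {4}∪{5}={4,5}
  n10('badcb'): parent n9 fail=0; on 'b' 0 → fail=4;  out ∅∪{1}={1}
  n11('badcbc'): parent n10 fail=4; on 'c' 4→0 → fail=0;  out {3}∪∅={3}

Scan:
i=0 'c': node 0→0
i=1 'b': node 0→4  → match P1@[1:1]
i=2 'a': node 4→7
i=3 'd': node 7→8  → match P6@[2:3]
i=4 'c': node 8→9
i=5 'b': node 9→10  → match P1@[5:5]
i=6 'c': node 10→11  → match P3@[1:6]
i=7 'd': node 11→16 (via fail)
i=8 'e': node 16→17  → match P7@[7:8]
i=9 'd': node 17→16 (via fail)
i=10 'e': node 16→17  → match P7@[9:10]
i=11 'e': node 17→0 (via fail)
i=12 'b': node 0→4  → match P1@[12:12]
i=13 'a': node 4→7
i=14 'd': node 7→8  → match P6@[13:14]
i=15 'c': node 8→9
i=16 'b': node 9→10  → match P1@[16:16]
i=17 'c': node 10→11  → match P3@[12:17]
i=18 'a': node 11→1 (via fail)
i=19 'd': node 1→2  → match P6@[18:19]
i=20 'd': node 2→16 (via fail)
i=21 'e': node 16→17  → match P7@[20:21]
i=22 'b': node 17→4 (via fail)  → match P1@[22:22]
i=23 'a': node 4→7
i=24 'e': node 7→0 (via fail)
i=25 'a': node 0→1
i=26 'e': node 1→0 (via fail)
i=27 'd': node 0→16
i=28 'd': node 16→16 (via fail)
i=29 'c': node 16→0 (via fail)

Result: [[1,1],[3,6],[5,1],[6,3],[8,7],[10,7],[12,1],[14,6],[16,1],[17,3],[19,6],[21,7],[22,1]]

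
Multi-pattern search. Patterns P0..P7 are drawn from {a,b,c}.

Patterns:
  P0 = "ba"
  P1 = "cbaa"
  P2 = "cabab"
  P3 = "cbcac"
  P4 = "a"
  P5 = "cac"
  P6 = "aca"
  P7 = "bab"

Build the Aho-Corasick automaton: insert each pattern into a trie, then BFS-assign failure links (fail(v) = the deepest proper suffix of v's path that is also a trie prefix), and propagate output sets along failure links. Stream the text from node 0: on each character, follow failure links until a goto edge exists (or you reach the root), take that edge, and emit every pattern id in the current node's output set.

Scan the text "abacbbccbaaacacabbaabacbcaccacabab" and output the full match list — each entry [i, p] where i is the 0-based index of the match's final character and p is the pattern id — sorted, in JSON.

Build automaton:
Trie nodes:
  n0 'ε': a→14 b→1 c→3
  n1 'b': a→2
  n2 'ba': b→18  [P0 ends]
  n3 'c': a→7 b→4
  n4 'cb': a→5 c→11
  n5 'cba': a→6
  n6 'cbaa': ·  [P1 ends]
  n7 'ca': b→8 c→15
  n8 'cab': a→9
  n9 'caba': b→10
  n10 'cabab': ·  [P2 ends]
  n11 'cbc': a→12
  n12 'cbca': c→13
  n13 'cbcac': ·  [P3 ends]
  n14 'a': c→16  [P4 ends]
  n15 'cac': ·  [P5 ends]
  n16 'ac': a→17
  n17 'aca': ·  [P6 ends]
  n18 'bab': ·  [P7 ends]

BFS fail/out derivation:
  fail(1) 'b': from fail(0)=0 chase 'b': 0 ⇒ 0;  out=∅∪out(0)=∅
  fail(3) 'c': from fail(0)=0 chase 'c': 0 ⇒ 0;  out=∅∪out(0)=∅
  fail(14) 'a': from fail(0)=0 chase 'a': 0 ⇒ 0;  out={4}∪out(0)={4}
  fail(2) 'ba': from fail(1)=0 chase 'a': 0 ⇒ 14;  out={0}∪out(14)={0,4}
  fail(4) 'cb': from fail(3)=0 chase 'b': 0 ⇒ 1;  out=∅∪out(1)=∅
  fail(7) 'ca': from fail(3)=0 chase 'a': 0 ⇒ 14;  out=∅∪out(14)={4}
  fail(16) 'ac': from fail(14)=0 chase 'c': 0 ⇒ 3;  out=∅∪out(3)=∅
  fail(5) 'cba': from fail(4)=1 chase 'a': 1 ⇒ 2;  out=∅∪out(2)={0,4}
  fail(8) 'cab': from fail(7)=14 chase 'b': 14→0 ⇒ 1;  out=∅∪out(1)=∅
  fail(11) 'cbc': from fail(4)=1 chase 'c': 1→0 ⇒ 3;  out=∅∪out(3)=∅
  fail(15) 'cac': from fail(7)=14 chase 'c': 14 ⇒ 16;  out={5}∪out(16)={5}
  fail(17) 'aca': from fail(16)=3 chase 'a': 3 ⇒ 7;  out={6}∪out(7)={4,6}
  fail(18) 'bab': from fail(2)=14 chase 'b': 14→0 ⇒ 1;  out={7}∪out(1)={7}
  fail(6) 'cbaa': from fail(5)=2 chase 'a': 2→14→0 ⇒ 14;  out={1}∪out(14)={1,4}
  fail(9) 'caba': from fail(8)=1 chase 'a': 1 ⇒ 2;  out=∅∪out(2)={0,4}
  fail(12) 'cbca': from fail(11)=3 chase 'a': 3 ⇒ 7;  out=∅∪out(7)={4}
  fail(10) 'cabab': from fail(9)=2 chase 'b': 2 ⇒ 18;  out={2}∪out(18)={2,7}
  fail(13) 'cbcac': from fail(12)=7 chase 'c': 7 ⇒ 15;  out={3}∪out(15)={3,5}

Run:
[0] read 'a'  n0⇒n14  ** P4@[0:0]
[1] read 'b'  n14⇒n1 (via fail)
[2] read 'a'  n1⇒n2  ** P0@[1:2],P4@[2:2]
[3] read 'c'  n2⇒n16 (via fail)
[4] read 'b'  n16⇒n4 (via fail)
[5] read 'b'  n4⇒n1 (via fail)
[6] read 'c'  n1⇒n3 (via fail)
[7] read 'c'  n3⇒n3 (via fail)
[8] read 'b'  n3⇒n4
[9] read 'a'  n4⇒n5  ** P0@[8:9],P4@[9:9]
[10] read 'a'  n5⇒n6  ** P1@[7:10],P4@[10:10]
[11] read 'a'  n6⇒n14 (via fail)  ** P4@[11:11]
[12] read 'c'  n14⇒n16
[13] read 'a'  n16⇒n17  ** P4@[13:13],P6@[11:13]
[14] read 'c'  n17⇒n15 (via fail)  ** P5@[12:14]
[15] read 'a'  n15⇒n17 (via fail)  ** P4@[15:15],P6@[13:15]
[16] read 'b'  n17⇒n8 (via fail)
[17] read 'b'  n8⇒n1 (via fail)
[18] read 'a'  n1⇒n2  ** P0@[17:18],P4@[18:18]
[19] read 'a'  n2⇒n14 (via fail)  ** P4@[19:19]
[20] read 'b'  n14⇒n1 (via fail)
[21] read 'a'  n1⇒n2  ** P0@[20:21],P4@[21:21]
[22] read 'c'  n2⇒n16 (via fail)
[23] read 'b'  n16⇒n4 (via fail)
[24] read 'c'  n4⇒n11
[25] read 'a'  n11⇒n12  ** P4@[25:25]
[26] read 'c'  n12⇒n13  ** P3@[22:26],P5@[24:26]
[27] read 'c'  n13⇒n3 (via fail)
[28] read 'a'  n3⇒n7  ** P4@[28:28]
[29] read 'c'  n7⇒n15  ** P5@[27:29]
[30] read 'a'  n15⇒n17 (via fail)  ** P4@[30:30],P6@[28:30]
[31] read 'b'  n17⇒n8 (via fail)
[32] read 'a'  n8⇒n9  ** P0@[31:32],P4@[32:32]
[33] read 'b'  n9⇒n10  ** P2@[29:33],P7@[31:33]

Result: [[0,4],[2,0],[2,4],[9,0],[9,4],[10,1],[10,4],[11,4],[13,4],[13,6],[14,5],[15,4],[15,6],[18,0],[18,4],[19,4],[21,0],[21,4],[25,4],[26,3],[26,5],[28,4],[29,5],[30,4],[30,6],[32,0],[32,4],[33,2],[33,7]]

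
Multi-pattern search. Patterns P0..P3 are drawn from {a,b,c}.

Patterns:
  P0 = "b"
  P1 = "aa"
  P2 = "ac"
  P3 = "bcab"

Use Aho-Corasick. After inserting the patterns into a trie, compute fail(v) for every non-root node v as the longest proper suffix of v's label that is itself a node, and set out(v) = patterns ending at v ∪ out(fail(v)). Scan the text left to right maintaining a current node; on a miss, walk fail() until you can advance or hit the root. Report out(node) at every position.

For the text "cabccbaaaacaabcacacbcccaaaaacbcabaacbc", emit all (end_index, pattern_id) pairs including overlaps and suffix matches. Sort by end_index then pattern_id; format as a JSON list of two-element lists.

Construct AC machine:
Trie (insert patterns):
  0='ε' goto a→2 b→1
  1='b' goto c→5  [P0 ends]
  2='a' goto a→3 c→4
  3='aa' goto ·  [P1 ends]
  4='ac' goto ·  [P2 ends]
  5='bc' goto a→6
  6='bca' goto b→7
  7='bcab' goto ·  [P3 ends]

BFS fail/out derivation:
  fail(1) 'b': from fail(0)=0 chase 'b': 0 ⇒ 0;  out={0}∪out(0)={0}
  fail(2) 'a': from fail(0)=0 chase 'a': 0 ⇒ 0;  out=∅∪out(0)=∅
  fail(3) 'aa': from fail(2)=0 chase 'a': 0 ⇒ 2;  out={1}∪out(2)={1}
  fail(4) 'ac': from fail(2)=0 chase 'c': 0 ⇒ 0;  out={2}∪out(0)={2}
  fail(5) 'bc': from fail(1)=0 chase 'c': 0 ⇒ 0;  out=∅∪out(0)=∅
  fail(6) 'bca': from fail(5)=0 chase 'a': 0 ⇒ 2;  out=∅∪out(2)=∅
  fail(7) 'bcab': from fail(6)=2 chase 'b': 2→0 ⇒ 1;  out={3}∪out(1)={0,3}

Text stream:
[0] read 'c'  n0⇒n0
[1] read 'a'  n0⇒n2
[2] read 'b'  n2⇒n1 ·f  → match P0@[2:2]
[3] read 'c'  n1⇒n5
[4] read 'c'  n5⇒n0 ·f
[5] read 'b'  n0⇒n1  → match P0@[5:5]
[6] read 'a'  n1⇒n2 ·f
[7] read 'a'  n2⇒n3  → match P1@[6:7]
[8] read 'a'  n3⇒n3 ·f  → match P1@[7:8]
[9] read 'a'  n3⇒n3 ·f  → match P1@[8:9]
[10] read 'c'  n3⇒n4 ·f  → match P2@[9:10]
[11] read 'a'  n4⇒n2 ·f
[12] read 'a'  n2⇒n3  → match P1@[11:12]
[13] read 'b'  n3⇒n1 ·f  → match P0@[13:13]
[14] read 'c'  n1⇒n5
[15] read 'a'  n5⇒n6
[16] read 'c'  n6⇒n4 ·f  → match P2@[15:16]
[17] read 'a'  n4⇒n2 ·f
[18] read 'c'  n2⇒n4  → match P2@[17:18]
[19] read 'b'  n4⇒n1 ·f  → match P0@[19:19]
[20] read 'c'  n1⇒n5
[21] read 'c'  n5⇒n0 ·f
[22] read 'c'  n0⇒n0
[23] read 'a'  n0⇒n2
[24] read 'a'  n2⇒n3  → match P1@[23:24]
[25] read 'a'  n3⇒n3 ·f  → match P1@[24:25]
[26] read 'a'  n3⇒n3 ·f  → match P1@[25:26]
[27] read 'a'  n3⇒n3 ·f  → match P1@[26:27]
[28] read 'c'  n3⇒n4 ·f  → match P2@[27:28]
[29] read 'b'  n4⇒n1 ·f  → match P0@[29:29]
[30] read 'c'  n1⇒n5
[31] read 'a'  n5⇒n6
[32] read 'b'  n6⇒n7  → match P0@[32:32],P3@[29:32]
[33] read 'a'  n7⇒n2 ·f
[34] read 'a'  n2⇒n3  → match P1@[33:34]
[35] read 'c'  n3⇒n4 ·f  → match P2@[34:35]
[36] read 'b'  n4⇒n1 ·f  → match P0@[36:36]
[37] read 'c'  n1⇒n5

Result: [[2,0],[5,0],[7,1],[8,1],[9,1],[10,2],[12,1],[13,0],[16,2],[18,2],[19,0],[24,1],[25,1],[26,1],[27,1],[28,2],[29,0],[32,0],[32,3],[34,1],[35,2],[36,0]]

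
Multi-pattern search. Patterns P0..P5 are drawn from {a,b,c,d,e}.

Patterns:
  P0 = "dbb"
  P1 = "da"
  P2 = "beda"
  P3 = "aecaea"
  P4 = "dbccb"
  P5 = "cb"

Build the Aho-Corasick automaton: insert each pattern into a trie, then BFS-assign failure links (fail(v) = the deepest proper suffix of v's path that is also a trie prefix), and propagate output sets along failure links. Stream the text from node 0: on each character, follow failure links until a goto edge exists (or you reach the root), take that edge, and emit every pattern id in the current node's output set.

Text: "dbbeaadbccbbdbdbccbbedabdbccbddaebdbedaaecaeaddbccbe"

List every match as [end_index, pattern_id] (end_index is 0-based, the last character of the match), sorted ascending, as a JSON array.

Build:
Trie (insert patterns):
  0='ε' goto a→9 b→5 c→18 d→1
  1='d' goto a→4 b→2
  2='db' goto b→3 c→15
  3='dbb' goto ·  ←P0
  4='da' goto ·  ←P1
  5='b' goto e→6
  6='be' goto d→7
  7='bed' goto a→8
  8='beda' goto ·  ←P2
  9='a' goto e→10
  10='ae' goto c→11
  11='aec' goto a→12
  12='aeca' goto e→13
  13='aecae' goto a→14
  14='aecaea' goto ·  ←P3
  15='dbc' goto c→16
  16='dbcc' goto b→17
  17='dbccb' goto ·  ←P4
  18='c' goto b→19
  19='cb' goto ·  ←P5

BFS fail/out derivation:
  n1('d'): parent n0 fail=0; on 'd' 0 → fail=0;  out ∅∪∅=∅
  n5('b'): parent n0 fail=0; on 'b' 0 → fail=0;  out ∅∪∅=∅
  n9('a'): parent n0 fail=0; on 'a' 0 → fail=0;  out ∅∪∅=∅
  n18('c'): parent n0 fail=0; on 'c' 0 → fail=0;  out ∅∪∅=∅
  n2('db'): parent n1 fail=0; on 'b' 0 → fail=5;  out ∅∪∅=∅
  n4('da'): parent n1 fail=0; on 'a' 0 → fail=9;  out {1}∪∅={1}
  n6('be'): parent n5 fail=0; on 'e' 0 → fail=0;  out ∅∪∅=∅
  n10('ae'): parent n9 fail=0; on 'e' 0 → fail=0;  out ∅∪∅=∅
  n19('cb'): parent n18 fail=0; on 'b' 0 → fail=5;  out {5}∪∅={5}
  n3('dbb'): parent n2 fail=5; on 'b' 5→0 → fail=5;  out {0}∪∅={0}
  n7('bed'): parent n6 fail=0; on 'd' 0 → fail=1;  out ∅∪∅=∅
  n11('aec'): parent n10 fail=0; on 'c' 0 → fail=18;  out ∅∪∅=∅
  n15('dbc'): parent n2 fail=5; on 'c' 5→0 → fail=18;  out ∅∪∅=∅
  n8('beda'): parent n7 fail=1; on 'a' 1 → fail=4;  out {2}∪{1}={1,2}
  n12('aeca'): parent n11 fail=18; on 'a' 18→0 → fail=9;  out ∅∪∅=∅
  n16('dbcc'): parent n15 fail=18; on 'c' 18→0 → fail=18;  out ∅∪∅=∅
  n13('aecae'): parent n12 fail=9; on 'e' 9 → fail=10;  out ∅∪∅=∅
  n17('dbccb'): parent n16 fail=18; on 'b' 18 → fail=19;  out {4}∪{5}={4,5}
  n14('aecaea'): parent n13 fail=10; on 'a' 10→0 → fail=9;  out {3}∪∅={3}

Run:
[0] read 'd'  n0⇒n1
[1] read 'b'  n1⇒n2
[2] read 'b'  n2⇒n3  → match P0@[0:2]
[3] read 'e'  n3⇒n6 (fail-walked)
[4] read 'a'  n6⇒n9 (fail-walked)
[5] read 'a'  n9⇒n9 (fail-walked)
[6] read 'd'  n9⇒n1 (fail-walked)
[7] read 'b'  n1⇒n2
[8] read 'c'  n2⇒n15
[9] read 'c'  n15⇒n16
[10] read 'b'  n16⇒n17  → match P4@[6:10],P5@[9:10]
[11] read 'b'  n17⇒n5 (fail-walked)
[12] read 'd'  n5⇒n1 (fail-walked)
[13] read 'b'  n1⇒n2
[14] read 'd'  n2⇒n1 (fail-walked)
[15] read 'b'  n1⇒n2
[16] read 'c'  n2⇒n15
[17] read 'c'  n15⇒n16
[18] read 'b'  n16⇒n17  → match P4@[14:18],P5@[17:18]
[19] read 'b'  n17⇒n5 (fail-walked)
[20] read 'e'  n5⇒n6
[21] read 'd'  n6⇒n7
[22] read 'a'  n7⇒n8  → match P1@[21:22],P2@[19:22]
[23] read 'b'  n8⇒n5 (fail-walked)
[24] read 'd'  n5⇒n1 (fail-walked)
[25] read 'b'  n1⇒n2
[26] read 'c'  n2⇒n15
[27] read 'c'  n15⇒n16
[28] read 'b'  n16⇒n17  → match P4@[24:28],P5@[27:28]
[29] read 'd'  n17⇒n1 (fail-walked)
[30] read 'd'  n1⇒n1 (fail-walked)
[31] read 'a'  n1⇒n4  → match P1@[30:31]
[32] read 'e'  n4⇒n10 (fail-walked)
[33] read 'b'  n10⇒n5 (fail-walked)
[34] read 'd'  n5⇒n1 (fail-walked)
[35] read 'b'  n1⇒n2
[36] read 'e'  n2⇒n6 (fail-walked)
[37] read 'd'  n6⇒n7
[38] read 'a'  n7⇒n8  → match P1@[37:38],P2@[35:38]
[39] read 'a'  n8⇒n9 (fail-walked)
[40] read 'e'  n9⇒n10
[41] read 'c'  n10⇒n11
[42] read 'a'  n11⇒n12
[43] read 'e'  n12⇒n13
[44] read 'a'  n13⇒n14  → match P3@[39:44]
[45] read 'd'  n14⇒n1 (fail-walked)
[46] read 'd'  n1⇒n1 (fail-walked)
[47] read 'b'  n1⇒n2
[48] read 'c'  n2⇒n15
[49] read 'c'  n15⇒n16
[50] read 'b'  n16⇒n17  → match P4@[46:50],P5@[49:50]
[51] read 'e'  n17⇒n6 (fail-walked)

All matches (sorted): [[2,0],[10,4],[10,5],[18,4],[18,5],[22,1],[22,2],[28,4],[28,5],[31,1],[38,1],[38,2],[44,3],[50,4],[50,5]]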